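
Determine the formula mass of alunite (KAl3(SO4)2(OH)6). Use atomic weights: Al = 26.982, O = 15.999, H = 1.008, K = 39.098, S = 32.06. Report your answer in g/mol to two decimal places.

M = 1(39.098) + 3(26.982) + 2(32.06) + 14(15.999) + 6(1.008)

414.20 g/mol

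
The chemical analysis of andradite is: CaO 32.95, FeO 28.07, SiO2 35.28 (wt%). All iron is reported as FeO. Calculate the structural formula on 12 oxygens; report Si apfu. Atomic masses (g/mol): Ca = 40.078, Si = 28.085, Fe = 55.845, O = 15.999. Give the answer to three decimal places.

CaO: 32.95/56.077 = 0.58758 mol → 0.58758 mol Ca, 0.58758 mol O.
FeO: 28.07/71.844 = 0.39071 mol → 0.39071 mol Fe, 0.39071 mol O.
SiO2: 35.28/60.083 = 0.58719 mol → 0.58719 mol Si, 1.17438 mol O.
Total oxygen = 2.15267 mol. Normalization factor = 12/2.15267 = 5.57447.
Si per 12 O = 0.58719 × 5.57447 = 3.273.

3.273 Si apfu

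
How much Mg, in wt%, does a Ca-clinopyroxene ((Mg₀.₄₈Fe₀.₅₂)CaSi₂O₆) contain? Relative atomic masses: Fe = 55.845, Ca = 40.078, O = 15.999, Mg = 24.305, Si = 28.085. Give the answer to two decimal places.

Formula mass = 0.48·24.305 + 0.52·55.845 + 1·40.078 + 2·28.085 + 6·15.999 = 232.948 g/mol, of which 11.666 g is Mg.
So Mg makes up 11.666/232.948 = 0.0501 of the mass, i.e. 5.01%.

5.01 wt%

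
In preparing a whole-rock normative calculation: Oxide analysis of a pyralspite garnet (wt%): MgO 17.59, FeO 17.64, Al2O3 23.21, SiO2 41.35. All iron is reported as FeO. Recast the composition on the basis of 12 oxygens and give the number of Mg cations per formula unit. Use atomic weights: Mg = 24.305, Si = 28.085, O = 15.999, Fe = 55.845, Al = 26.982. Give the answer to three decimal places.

1.910 Mg apfu

MgO (M=40.304): mol = 0.43643; Mg = 0.43643, O = 0.43643.
FeO (M=71.844): mol = 0.24553; Fe = 0.24553, O = 0.24553.
Al2O3 (M=101.961): mol = 0.22764; Al = 0.45528, O = 0.68292.
SiO2 (M=60.083): mol = 0.68821; Si = 0.68821, O = 1.37642.
ΣO = 2.74130; factor = 12/ΣO = 4.37749.
Mg apfu = 0.43643 × 4.37749 = 1.910.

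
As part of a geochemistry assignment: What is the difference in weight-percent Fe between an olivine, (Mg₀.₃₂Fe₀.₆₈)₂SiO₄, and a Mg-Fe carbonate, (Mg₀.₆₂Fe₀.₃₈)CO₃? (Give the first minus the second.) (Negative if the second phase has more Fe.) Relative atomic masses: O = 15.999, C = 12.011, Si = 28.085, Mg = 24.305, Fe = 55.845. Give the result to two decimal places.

19.33 percentage points

M((Mg₀.₃₂Fe₀.₆₈)₂SiO₄) = 183.585 g/mol, so wt% Fe = 75.949/183.585 × 100 = 41.37%.
M((Mg₀.₆₂Fe₀.₃₈)CO₃) = 96.298 g/mol, so wt% Fe = 21.221/96.298 × 100 = 22.04%.
41.37 − 22.04 = 19.33 pp.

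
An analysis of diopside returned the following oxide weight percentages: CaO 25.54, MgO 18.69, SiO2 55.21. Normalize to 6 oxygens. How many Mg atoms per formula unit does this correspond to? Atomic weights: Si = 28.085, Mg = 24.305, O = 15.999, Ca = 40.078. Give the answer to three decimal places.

1.009 Mg apfu

25.54 wt% CaO ÷ 56.077 g/mol = 0.45545 mol, giving 0.45545 Ca and 0.45545 O.
18.69 wt% MgO ÷ 40.304 g/mol = 0.46373 mol, giving 0.46373 Mg and 0.46373 O.
55.21 wt% SiO2 ÷ 60.083 g/mol = 0.91890 mol, giving 0.91890 Si and 1.83780 O.
Oxygen sums to 2.75698; scaling by 6/2.75698 = 2.17629 puts the formula on 6 O.
Mg: 0.46373 × 2.17629 = 1.009 atoms per formula unit.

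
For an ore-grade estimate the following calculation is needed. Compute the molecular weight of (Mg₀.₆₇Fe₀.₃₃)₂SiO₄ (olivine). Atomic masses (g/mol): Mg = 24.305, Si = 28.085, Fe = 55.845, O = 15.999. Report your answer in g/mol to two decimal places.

161.51 g/mol

M = 1.34×24.305 + 0.66×55.845 + 1×28.085 + 4×15.999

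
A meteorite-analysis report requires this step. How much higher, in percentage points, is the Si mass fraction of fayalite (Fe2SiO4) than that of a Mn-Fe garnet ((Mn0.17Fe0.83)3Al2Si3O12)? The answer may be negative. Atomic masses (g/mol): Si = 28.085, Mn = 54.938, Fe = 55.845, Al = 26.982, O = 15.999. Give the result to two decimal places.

M(Fe2SiO4) = 203.771 g/mol, so wt% Si = 28.085/203.771 × 100 = 13.78%.
M((Mn0.17Fe0.83)3Al2Si3O12) = 497.279 g/mol, so wt% Si = 84.255/497.279 × 100 = 16.94%.
13.78 − 16.94 = -3.16 pp.

-3.16 percentage points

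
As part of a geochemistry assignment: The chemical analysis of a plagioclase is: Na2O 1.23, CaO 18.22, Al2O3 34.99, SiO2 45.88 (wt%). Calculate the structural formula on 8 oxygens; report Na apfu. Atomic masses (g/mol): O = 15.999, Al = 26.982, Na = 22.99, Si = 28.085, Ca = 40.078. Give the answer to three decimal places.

Na2O: 1.23/61.979 = 0.01985 mol → 0.03970 mol Na, 0.01985 mol O.
CaO: 18.22/56.077 = 0.32491 mol → 0.32491 mol Ca, 0.32491 mol O.
Al2O3: 34.99/101.961 = 0.34317 mol → 0.68634 mol Al, 1.02951 mol O.
SiO2: 45.88/60.083 = 0.76361 mol → 0.76361 mol Si, 1.52722 mol O.
Total oxygen = 2.90149 mol. Normalization factor = 8/2.90149 = 2.75720.
Na per 8 O = 0.03970 × 2.75720 = 0.109.

0.109 Na apfu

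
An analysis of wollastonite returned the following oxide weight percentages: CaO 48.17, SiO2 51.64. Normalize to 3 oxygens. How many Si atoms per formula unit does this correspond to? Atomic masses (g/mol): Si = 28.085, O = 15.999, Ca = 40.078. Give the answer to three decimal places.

1.000 Si apfu

48.17 wt% CaO ÷ 56.077 g/mol = 0.85900 mol, giving 0.85900 Ca and 0.85900 O.
51.64 wt% SiO2 ÷ 60.083 g/mol = 0.85948 mol, giving 0.85948 Si and 1.71896 O.
Oxygen sums to 2.57796; scaling by 3/2.57796 = 1.16371 puts the formula on 3 O.
Si: 0.85948 × 1.16371 = 1.000 atoms per formula unit.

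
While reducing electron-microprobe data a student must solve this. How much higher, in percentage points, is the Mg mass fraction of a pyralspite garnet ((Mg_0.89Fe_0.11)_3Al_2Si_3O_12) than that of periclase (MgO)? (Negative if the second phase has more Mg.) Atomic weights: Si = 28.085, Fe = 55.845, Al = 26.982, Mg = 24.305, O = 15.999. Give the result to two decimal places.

-44.61 percentage points

M((Mg_0.89Fe_0.11)_3Al_2Si_3O_12) = 413.530 g/mol, so wt% Mg = 64.894/413.530 × 100 = 15.69%.
M(MgO) = 40.304 g/mol, so wt% Mg = 24.305/40.304 × 100 = 60.30%.
15.69 − 60.30 = -44.61 pp.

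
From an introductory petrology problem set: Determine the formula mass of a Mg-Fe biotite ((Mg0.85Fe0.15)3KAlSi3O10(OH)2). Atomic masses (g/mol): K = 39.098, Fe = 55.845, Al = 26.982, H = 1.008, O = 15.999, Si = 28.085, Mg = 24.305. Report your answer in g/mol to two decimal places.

The formula mass is the sum 2.55×24.305 + 0.45×55.845 + 1×39.098 + 1×26.982 + 3×28.085 + 12×15.999 + 2×1.008.

431.45 g/mol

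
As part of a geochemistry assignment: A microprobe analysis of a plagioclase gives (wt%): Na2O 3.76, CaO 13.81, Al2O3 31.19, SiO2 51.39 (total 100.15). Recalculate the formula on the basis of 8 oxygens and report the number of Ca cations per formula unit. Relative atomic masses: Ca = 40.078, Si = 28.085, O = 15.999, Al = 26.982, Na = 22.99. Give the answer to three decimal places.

0.671 Ca apfu

3.76 wt% Na2O ÷ 61.979 g/mol = 0.06067 mol, giving 0.12134 Na and 0.06067 O.
13.81 wt% CaO ÷ 56.077 g/mol = 0.24627 mol, giving 0.24627 Ca and 0.24627 O.
31.19 wt% Al2O3 ÷ 101.961 g/mol = 0.30590 mol, giving 0.61180 Al and 0.91770 O.
51.39 wt% SiO2 ÷ 60.083 g/mol = 0.85532 mol, giving 0.85532 Si and 1.71064 O.
Oxygen sums to 2.93528; scaling by 8/2.93528 = 2.72546 puts the formula on 8 O.
Ca: 0.24627 × 2.72546 = 0.671 atoms per formula unit.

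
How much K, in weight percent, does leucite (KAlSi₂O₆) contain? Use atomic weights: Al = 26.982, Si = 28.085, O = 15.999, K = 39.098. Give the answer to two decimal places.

M(KAlSi₂O₆) = 218.244 g/mol.
K contributes 1 × 39.098 = 39.098 g per mole.
39.098/218.244 = 0.1791 → 17.91%.

17.91 weight percent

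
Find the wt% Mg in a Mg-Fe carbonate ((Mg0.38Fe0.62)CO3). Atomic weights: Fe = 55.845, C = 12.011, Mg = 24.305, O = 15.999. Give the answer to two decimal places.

M((Mg0.38Fe0.62)CO3) = 103.868 g/mol.
Mg contributes 0.38 × 24.305 = 9.236 g per mole.
9.236/103.868 = 0.0889 → 8.89%.

8.89 weight percent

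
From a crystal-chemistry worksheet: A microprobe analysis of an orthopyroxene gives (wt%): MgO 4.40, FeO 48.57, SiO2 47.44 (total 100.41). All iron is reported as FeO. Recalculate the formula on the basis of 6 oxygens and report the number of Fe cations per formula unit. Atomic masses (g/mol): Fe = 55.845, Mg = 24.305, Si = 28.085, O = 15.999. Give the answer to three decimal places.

1.716 Fe apfu

MgO: 4.40/40.304 = 0.10917 mol → 0.10917 mol Mg, 0.10917 mol O.
FeO: 48.57/71.844 = 0.67605 mol → 0.67605 mol Fe, 0.67605 mol O.
SiO2: 47.44/60.083 = 0.78957 mol → 0.78957 mol Si, 1.57914 mol O.
Total oxygen = 2.36436 mol. Normalization factor = 6/2.36436 = 2.53768.
Fe per 6 O = 0.67605 × 2.53768 = 1.716.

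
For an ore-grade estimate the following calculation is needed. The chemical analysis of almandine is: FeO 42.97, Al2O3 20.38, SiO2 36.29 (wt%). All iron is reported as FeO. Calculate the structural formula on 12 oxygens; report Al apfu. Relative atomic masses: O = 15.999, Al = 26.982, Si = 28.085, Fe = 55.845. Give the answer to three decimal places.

FeO (M=71.844): mol = 0.59810; Fe = 0.59810, O = 0.59810.
Al2O3 (M=101.961): mol = 0.19988; Al = 0.39976, O = 0.59964.
SiO2 (M=60.083): mol = 0.60400; Si = 0.60400, O = 1.20800.
ΣO = 2.40574; factor = 12/ΣO = 4.98807.
Al apfu = 0.39976 × 4.98807 = 1.994.

1.994 Al apfu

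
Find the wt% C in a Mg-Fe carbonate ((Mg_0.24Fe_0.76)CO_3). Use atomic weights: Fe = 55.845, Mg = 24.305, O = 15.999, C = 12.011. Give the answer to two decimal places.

Molar mass of (Mg_0.24Fe_0.76)CO_3: 0.24·24.305 + 0.76·55.845 + 1·12.011 + 3·15.999 = 108.283 g/mol.
Mass of C per formula unit: 1 × 12.011 = 12.011 g.
Weight fraction C = 12.011 / 108.283 = 0.1109.

11.09 weight percent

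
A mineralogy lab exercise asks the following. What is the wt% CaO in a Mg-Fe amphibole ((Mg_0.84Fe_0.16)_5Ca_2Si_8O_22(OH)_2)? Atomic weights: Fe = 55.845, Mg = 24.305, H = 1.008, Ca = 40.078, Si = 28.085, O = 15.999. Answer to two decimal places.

13.39 wt%

Formula mass = 837.585 g/mol.
2 Ca → 2.0000 mol CaO per formula unit; M(CaO) = 56.077, so CaO mass = 112.154 g.
112.154/837.585 × 100 = 13.39 wt%.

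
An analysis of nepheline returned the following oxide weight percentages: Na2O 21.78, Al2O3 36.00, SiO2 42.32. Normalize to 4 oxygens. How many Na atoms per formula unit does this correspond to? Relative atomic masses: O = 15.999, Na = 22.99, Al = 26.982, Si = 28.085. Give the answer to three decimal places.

Na2O (M=61.979): mol = 0.35141; Na = 0.70282, O = 0.35141.
Al2O3 (M=101.961): mol = 0.35308; Al = 0.70616, O = 1.05924.
SiO2 (M=60.083): mol = 0.70436; Si = 0.70436, O = 1.40872.
ΣO = 2.81937; factor = 4/ΣO = 1.41876.
Na apfu = 0.70282 × 1.41876 = 0.997.

0.997 Na apfu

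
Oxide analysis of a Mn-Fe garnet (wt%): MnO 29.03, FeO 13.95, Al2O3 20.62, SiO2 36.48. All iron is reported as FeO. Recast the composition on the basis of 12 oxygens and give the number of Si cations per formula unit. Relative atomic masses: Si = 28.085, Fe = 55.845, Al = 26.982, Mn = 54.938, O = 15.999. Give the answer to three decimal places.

29.03 wt% MnO ÷ 70.937 g/mol = 0.40924 mol, giving 0.40924 Mn and 0.40924 O.
13.95 wt% FeO ÷ 71.844 g/mol = 0.19417 mol, giving 0.19417 Fe and 0.19417 O.
20.62 wt% Al2O3 ÷ 101.961 g/mol = 0.20223 mol, giving 0.40446 Al and 0.60669 O.
36.48 wt% SiO2 ÷ 60.083 g/mol = 0.60716 mol, giving 0.60716 Si and 1.21432 O.
Oxygen sums to 2.42442; scaling by 12/2.42442 = 4.94964 puts the formula on 12 O.
Si: 0.60716 × 4.94964 = 3.005 atoms per formula unit.

3.005 Si apfu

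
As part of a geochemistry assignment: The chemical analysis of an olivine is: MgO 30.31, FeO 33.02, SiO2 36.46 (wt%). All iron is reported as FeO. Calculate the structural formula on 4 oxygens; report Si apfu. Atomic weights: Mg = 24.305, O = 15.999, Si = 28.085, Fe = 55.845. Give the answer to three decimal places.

1.001 Si apfu

MgO: 30.31/40.304 = 0.75203 mol → 0.75203 mol Mg, 0.75203 mol O.
FeO: 33.02/71.844 = 0.45961 mol → 0.45961 mol Fe, 0.45961 mol O.
SiO2: 36.46/60.083 = 0.60683 mol → 0.60683 mol Si, 1.21366 mol O.
Total oxygen = 2.42530 mol. Normalization factor = 4/2.42530 = 1.64928.
Si per 4 O = 0.60683 × 1.64928 = 1.001.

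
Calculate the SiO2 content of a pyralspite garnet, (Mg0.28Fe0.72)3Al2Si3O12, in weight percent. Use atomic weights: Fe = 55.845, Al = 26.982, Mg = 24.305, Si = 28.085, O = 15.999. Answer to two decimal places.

Formula mass = 471.248 g/mol.
3 Si → 3.0000 mol SiO2 per formula unit; M(SiO2) = 60.083, so SiO2 mass = 180.249 g.
180.249/471.248 × 100 = 38.25 wt%.

38.25 wt%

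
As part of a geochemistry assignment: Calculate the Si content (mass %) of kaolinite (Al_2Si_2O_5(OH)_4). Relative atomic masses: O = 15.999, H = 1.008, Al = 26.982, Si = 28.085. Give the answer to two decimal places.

21.76 mass %

Molar mass of Al_2Si_2O_5(OH)_4: 2*26.982 + 2*28.085 + 9*15.999 + 4*1.008 = 258.157 g/mol.
Mass of Si per formula unit: 2 × 28.085 = 56.170 g.
Weight fraction Si = 56.170 / 258.157 = 0.2176.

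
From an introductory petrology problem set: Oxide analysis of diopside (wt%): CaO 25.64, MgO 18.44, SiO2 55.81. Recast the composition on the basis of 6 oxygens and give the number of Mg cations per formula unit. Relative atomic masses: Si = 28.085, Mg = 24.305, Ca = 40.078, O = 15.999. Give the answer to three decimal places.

0.990 Mg apfu

CaO (M=56.077): mol = 0.45723; Ca = 0.45723, O = 0.45723.
MgO (M=40.304): mol = 0.45752; Mg = 0.45752, O = 0.45752.
SiO2 (M=60.083): mol = 0.92888; Si = 0.92888, O = 1.85776.
ΣO = 2.77251; factor = 6/ΣO = 2.16410.
Mg apfu = 0.45752 × 2.16410 = 0.990.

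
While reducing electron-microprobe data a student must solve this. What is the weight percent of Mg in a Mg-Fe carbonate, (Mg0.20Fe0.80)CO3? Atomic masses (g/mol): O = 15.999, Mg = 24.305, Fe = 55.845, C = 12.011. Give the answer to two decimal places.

Formula mass = 0.20*24.305 + 0.80*55.845 + 1*12.011 + 3*15.999 = 109.545 g/mol, of which 4.861 g is Mg.
So Mg makes up 4.861/109.545 = 0.0444 of the mass, i.e. 4.44%.

4.44 wt%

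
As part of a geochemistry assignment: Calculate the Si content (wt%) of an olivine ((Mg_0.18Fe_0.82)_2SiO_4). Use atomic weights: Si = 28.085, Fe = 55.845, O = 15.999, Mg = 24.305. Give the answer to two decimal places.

14.60 wt%

Molar mass of (Mg_0.18Fe_0.82)_2SiO_4: 0.36*24.305 + 1.64*55.845 + 1*28.085 + 4*15.999 = 192.417 g/mol.
Mass of Si per formula unit: 1 × 28.085 = 28.085 g.
Weight fraction Si = 28.085 / 192.417 = 0.1460.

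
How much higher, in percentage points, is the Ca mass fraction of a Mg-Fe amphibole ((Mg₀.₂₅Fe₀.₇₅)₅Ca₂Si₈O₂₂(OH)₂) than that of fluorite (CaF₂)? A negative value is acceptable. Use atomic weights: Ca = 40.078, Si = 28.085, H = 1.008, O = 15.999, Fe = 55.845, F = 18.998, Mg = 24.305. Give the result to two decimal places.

M((Mg₀.₂₅Fe₀.₇₅)₅Ca₂Si₈O₂₂(OH)₂) = 930.628 g/mol, so wt% Ca = 80.156/930.628 × 100 = 8.61%.
M(CaF₂) = 78.074 g/mol, so wt% Ca = 40.078/78.074 × 100 = 51.33%.
8.61 − 51.33 = -42.72 pp.

-42.72 percentage points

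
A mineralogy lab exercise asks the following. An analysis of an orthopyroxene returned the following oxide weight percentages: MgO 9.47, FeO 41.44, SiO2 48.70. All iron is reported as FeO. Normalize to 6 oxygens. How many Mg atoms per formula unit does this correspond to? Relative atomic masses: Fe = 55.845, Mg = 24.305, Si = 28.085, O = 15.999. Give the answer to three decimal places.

0.579 Mg apfu

MgO (M=40.304): mol = 0.23496; Mg = 0.23496, O = 0.23496.
FeO (M=71.844): mol = 0.57681; Fe = 0.57681, O = 0.57681.
SiO2 (M=60.083): mol = 0.81055; Si = 0.81055, O = 1.62110.
ΣO = 2.43287; factor = 6/ΣO = 2.46622.
Mg apfu = 0.23496 × 2.46622 = 0.579.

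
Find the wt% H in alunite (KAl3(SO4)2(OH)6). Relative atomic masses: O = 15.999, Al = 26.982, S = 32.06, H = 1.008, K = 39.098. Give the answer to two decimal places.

1.46 wt%

Molar mass of KAl3(SO4)2(OH)6: 1×39.098 + 3×26.982 + 2×32.06 + 14×15.999 + 6×1.008 = 414.198 g/mol.
Mass of H per formula unit: 6 × 1.008 = 6.048 g.
Weight fraction H = 6.048 / 414.198 = 0.0146.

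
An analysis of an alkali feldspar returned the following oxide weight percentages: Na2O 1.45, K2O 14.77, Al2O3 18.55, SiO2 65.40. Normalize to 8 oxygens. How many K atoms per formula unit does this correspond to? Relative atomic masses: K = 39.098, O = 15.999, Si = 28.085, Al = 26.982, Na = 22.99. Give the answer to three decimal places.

0.864 K apfu

1.45 wt% Na2O ÷ 61.979 g/mol = 0.02340 mol, giving 0.04680 Na and 0.02340 O.
14.77 wt% K2O ÷ 94.195 g/mol = 0.15680 mol, giving 0.31360 K and 0.15680 O.
18.55 wt% Al2O3 ÷ 101.961 g/mol = 0.18193 mol, giving 0.36386 Al and 0.54579 O.
65.40 wt% SiO2 ÷ 60.083 g/mol = 1.08849 mol, giving 1.08849 Si and 2.17698 O.
Oxygen sums to 2.90297; scaling by 8/2.90297 = 2.75580 puts the formula on 8 O.
K: 0.31360 × 2.75580 = 0.864 atoms per formula unit.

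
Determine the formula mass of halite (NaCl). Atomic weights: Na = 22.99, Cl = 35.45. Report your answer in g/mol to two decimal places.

The formula mass is the sum 1·22.99 + 1·35.45.

58.44 g/mol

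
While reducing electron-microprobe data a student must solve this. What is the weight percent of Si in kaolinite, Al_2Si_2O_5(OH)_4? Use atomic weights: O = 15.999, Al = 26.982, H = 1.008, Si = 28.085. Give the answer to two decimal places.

Molar mass of Al_2Si_2O_5(OH)_4: 2·26.982 + 2·28.085 + 9·15.999 + 4·1.008 = 258.157 g/mol.
Mass of Si per formula unit: 2 × 28.085 = 56.170 g.
Weight fraction Si = 56.170 / 258.157 = 0.2176.

21.76 mass %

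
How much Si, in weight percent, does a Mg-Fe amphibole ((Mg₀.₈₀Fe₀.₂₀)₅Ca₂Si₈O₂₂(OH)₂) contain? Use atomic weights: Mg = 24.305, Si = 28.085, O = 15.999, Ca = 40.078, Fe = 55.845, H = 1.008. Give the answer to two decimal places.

26.62 weight percent

Formula mass = 4×24.305 + 1×55.845 + 2×40.078 + 8×28.085 + 24×15.999 + 2×1.008 = 843.893 g/mol, of which 224.680 g is Si.
So Si makes up 224.680/843.893 = 0.2662 of the mass, i.e. 26.62%.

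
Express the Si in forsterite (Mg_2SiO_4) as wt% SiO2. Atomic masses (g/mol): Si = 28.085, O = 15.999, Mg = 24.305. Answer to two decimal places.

42.71 wt%

Formula mass = 140.691 g/mol.
1 Si → 1.0000 mol SiO2 per formula unit; M(SiO2) = 60.083, so SiO2 mass = 60.083 g.
60.083/140.691 × 100 = 42.71 wt%.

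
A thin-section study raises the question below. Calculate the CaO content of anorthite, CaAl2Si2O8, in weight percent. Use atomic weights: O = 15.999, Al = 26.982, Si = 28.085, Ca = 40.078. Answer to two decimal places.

20.16 wt%

Molar mass of CaAl2Si2O8 = 1*40.078 + 2*26.982 + 2*28.085 + 8*15.999 = 278.204 g/mol.
Each formula unit contains 1 Ca, equivalent to 1/1 = 1.0000 mol CaO.
M(CaO) = 1×40.078 + 1×15.999 = 56.077 g/mol.
Mass of CaO per formula unit = 1.0000 × 56.077 = 56.077 g.
CaO wt% = 56.077 / 278.204 × 100 = 20.16%.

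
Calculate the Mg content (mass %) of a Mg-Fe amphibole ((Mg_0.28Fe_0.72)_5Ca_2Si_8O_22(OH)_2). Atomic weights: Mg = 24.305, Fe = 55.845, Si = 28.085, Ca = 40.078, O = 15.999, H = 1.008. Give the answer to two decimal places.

3.68 mass %

Molar mass of (Mg_0.28Fe_0.72)_5Ca_2Si_8O_22(OH)_2: 1.40·24.305 + 3.60·55.845 + 2·40.078 + 8·28.085 + 24·15.999 + 2·1.008 = 925.897 g/mol.
Mass of Mg per formula unit: 1.40 × 24.305 = 34.027 g.
Weight fraction Mg = 34.027 / 925.897 = 0.0368.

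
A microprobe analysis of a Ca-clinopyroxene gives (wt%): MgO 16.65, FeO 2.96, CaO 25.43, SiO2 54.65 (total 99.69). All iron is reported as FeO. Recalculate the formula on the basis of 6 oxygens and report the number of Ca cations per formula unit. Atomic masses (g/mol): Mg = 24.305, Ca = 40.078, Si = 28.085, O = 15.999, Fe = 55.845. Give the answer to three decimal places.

16.65 wt% MgO ÷ 40.304 g/mol = 0.41311 mol, giving 0.41311 Mg and 0.41311 O.
2.96 wt% FeO ÷ 71.844 g/mol = 0.04120 mol, giving 0.04120 Fe and 0.04120 O.
25.43 wt% CaO ÷ 56.077 g/mol = 0.45348 mol, giving 0.45348 Ca and 0.45348 O.
54.65 wt% SiO2 ÷ 60.083 g/mol = 0.90958 mol, giving 0.90958 Si and 1.81916 O.
Oxygen sums to 2.72695; scaling by 6/2.72695 = 2.20026 puts the formula on 6 O.
Ca: 0.45348 × 2.20026 = 0.998 atoms per formula unit.

0.998 Ca apfu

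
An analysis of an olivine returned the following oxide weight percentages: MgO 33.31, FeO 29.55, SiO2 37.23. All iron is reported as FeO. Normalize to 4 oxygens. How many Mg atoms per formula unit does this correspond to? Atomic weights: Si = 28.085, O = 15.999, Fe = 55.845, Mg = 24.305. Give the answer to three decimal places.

1.335 Mg apfu

MgO: 33.31/40.304 = 0.82647 mol → 0.82647 mol Mg, 0.82647 mol O.
FeO: 29.55/71.844 = 0.41131 mol → 0.41131 mol Fe, 0.41131 mol O.
SiO2: 37.23/60.083 = 0.61964 mol → 0.61964 mol Si, 1.23928 mol O.
Total oxygen = 2.47706 mol. Normalization factor = 4/2.47706 = 1.61482.
Mg per 4 O = 0.82647 × 1.61482 = 1.335.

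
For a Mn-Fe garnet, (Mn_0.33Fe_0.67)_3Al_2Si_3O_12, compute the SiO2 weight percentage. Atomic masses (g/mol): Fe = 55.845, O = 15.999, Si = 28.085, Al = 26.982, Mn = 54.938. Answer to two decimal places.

36.28 wt%

M((Mn_0.33Fe_0.67)_3Al_2Si_3O_12) = 496.844 g/mol; M(SiO2) = 60.083 g/mol.
Moles SiO2 per formula unit = 3 Si ÷ 1 = 3.0000.
SiO2 fraction = (3.0000 × 60.083) / 496.844 = 180.249/496.844 = 0.3628.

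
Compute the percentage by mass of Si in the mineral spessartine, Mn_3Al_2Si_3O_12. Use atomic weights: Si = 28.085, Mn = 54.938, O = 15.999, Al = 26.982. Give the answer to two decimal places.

17.02 wt%

Molar mass of Mn_3Al_2Si_3O_12: 3·54.938 + 2·26.982 + 3·28.085 + 12·15.999 = 495.021 g/mol.
Mass of Si per formula unit: 3 × 28.085 = 84.255 g.
Weight fraction Si = 84.255 / 495.021 = 0.1702.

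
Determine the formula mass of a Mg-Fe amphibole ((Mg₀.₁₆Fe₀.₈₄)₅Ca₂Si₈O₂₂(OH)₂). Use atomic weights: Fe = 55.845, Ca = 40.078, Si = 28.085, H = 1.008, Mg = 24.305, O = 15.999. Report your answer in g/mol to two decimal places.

944.82 g/mol

The formula mass is the sum 0.80*24.305 + 4.20*55.845 + 2*40.078 + 8*28.085 + 24*15.999 + 2*1.008.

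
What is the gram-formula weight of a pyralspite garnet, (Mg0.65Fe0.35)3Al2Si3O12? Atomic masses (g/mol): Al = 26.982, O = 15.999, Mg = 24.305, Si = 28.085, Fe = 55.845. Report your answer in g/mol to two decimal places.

436.24 g/mol

M = 1.95·24.305 + 1.05·55.845 + 2·26.982 + 3·28.085 + 12·15.999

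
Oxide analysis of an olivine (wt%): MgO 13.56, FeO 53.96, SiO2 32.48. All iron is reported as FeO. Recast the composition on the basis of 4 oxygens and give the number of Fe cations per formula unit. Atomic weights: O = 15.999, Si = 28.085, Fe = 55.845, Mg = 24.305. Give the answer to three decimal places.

1.385 Fe apfu

MgO (M=40.304): mol = 0.33644; Mg = 0.33644, O = 0.33644.
FeO (M=71.844): mol = 0.75107; Fe = 0.75107, O = 0.75107.
SiO2 (M=60.083): mol = 0.54059; Si = 0.54059, O = 1.08118.
ΣO = 2.16869; factor = 4/ΣO = 1.84443.
Fe apfu = 0.75107 × 1.84443 = 1.385.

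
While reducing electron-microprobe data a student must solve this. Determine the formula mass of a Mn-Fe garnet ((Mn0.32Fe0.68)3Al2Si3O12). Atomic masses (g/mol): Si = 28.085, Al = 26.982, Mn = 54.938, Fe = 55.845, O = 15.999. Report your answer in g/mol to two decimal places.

496.87 g/mol

M = 0.96*54.938 + 2.04*55.845 + 2*26.982 + 3*28.085 + 12*15.999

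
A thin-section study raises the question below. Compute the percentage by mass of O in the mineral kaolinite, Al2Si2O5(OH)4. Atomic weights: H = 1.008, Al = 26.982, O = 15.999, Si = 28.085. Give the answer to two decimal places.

55.78 mass %

Formula mass = 2*26.982 + 2*28.085 + 9*15.999 + 4*1.008 = 258.157 g/mol, of which 143.991 g is O.
So O makes up 143.991/258.157 = 0.5578 of the mass, i.e. 55.78%.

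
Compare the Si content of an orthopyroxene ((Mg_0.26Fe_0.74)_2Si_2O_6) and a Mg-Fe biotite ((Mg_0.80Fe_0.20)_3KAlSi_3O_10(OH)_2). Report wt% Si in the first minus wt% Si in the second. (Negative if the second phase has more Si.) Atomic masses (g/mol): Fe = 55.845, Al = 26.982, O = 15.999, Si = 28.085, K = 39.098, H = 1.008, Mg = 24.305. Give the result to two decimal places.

M((Mg_0.26Fe_0.74)_2Si_2O_6) = 247.453 g/mol, so wt% Si = 56.170/247.453 × 100 = 22.70%.
M((Mg_0.80Fe_0.20)_3KAlSi_3O_10(OH)_2) = 436.178 g/mol, so wt% Si = 84.255/436.178 × 100 = 19.32%.
22.70 − 19.32 = 3.38 pp.

3.38 percentage points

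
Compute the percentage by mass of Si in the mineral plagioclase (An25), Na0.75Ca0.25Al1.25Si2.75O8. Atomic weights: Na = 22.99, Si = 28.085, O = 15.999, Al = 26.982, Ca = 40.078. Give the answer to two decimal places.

Formula mass = 0.75×22.99 + 0.25×40.078 + 1.25×26.982 + 2.75×28.085 + 8×15.999 = 266.215 g/mol, of which 77.234 g is Si.
So Si makes up 77.234/266.215 = 0.2901 of the mass, i.e. 29.01%.

29.01 wt%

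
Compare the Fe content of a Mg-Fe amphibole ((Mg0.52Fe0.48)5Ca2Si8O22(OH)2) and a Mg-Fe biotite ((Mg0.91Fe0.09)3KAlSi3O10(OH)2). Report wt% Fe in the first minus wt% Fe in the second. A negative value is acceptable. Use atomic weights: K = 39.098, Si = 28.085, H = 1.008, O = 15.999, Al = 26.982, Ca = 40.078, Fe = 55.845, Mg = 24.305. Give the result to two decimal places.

11.55 percentage points

M((Mg0.52Fe0.48)5Ca2Si8O22(OH)2) = 888.049 g/mol, so wt% Fe = 134.028/888.049 × 100 = 15.09%.
M((Mg0.91Fe0.09)3KAlSi3O10(OH)2) = 425.770 g/mol, so wt% Fe = 15.078/425.770 × 100 = 3.54%.
15.09 − 3.54 = 11.55 pp.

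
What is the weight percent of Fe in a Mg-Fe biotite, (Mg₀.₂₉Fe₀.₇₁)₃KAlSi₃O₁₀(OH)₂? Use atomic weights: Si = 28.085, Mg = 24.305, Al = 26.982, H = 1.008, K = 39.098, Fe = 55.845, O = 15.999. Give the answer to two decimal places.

24.55 wt%

M((Mg₀.₂₉Fe₀.₇₁)₃KAlSi₃O₁₀(OH)₂) = 484.434 g/mol.
Fe contributes 2.13 × 55.845 = 118.950 g per mole.
118.950/484.434 = 0.2455 → 24.55%.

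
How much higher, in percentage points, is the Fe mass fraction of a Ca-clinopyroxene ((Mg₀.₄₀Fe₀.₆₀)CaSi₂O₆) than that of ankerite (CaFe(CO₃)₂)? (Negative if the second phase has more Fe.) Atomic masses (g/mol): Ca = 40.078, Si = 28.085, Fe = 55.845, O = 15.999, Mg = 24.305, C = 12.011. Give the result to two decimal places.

M((Mg₀.₄₀Fe₀.₆₀)CaSi₂O₆) = 235.471 g/mol, so wt% Fe = 33.507/235.471 × 100 = 14.23%.
M(CaFe(CO₃)₂) = 215.939 g/mol, so wt% Fe = 55.845/215.939 × 100 = 25.86%.
14.23 − 25.86 = -11.63 pp.

-11.63 percentage points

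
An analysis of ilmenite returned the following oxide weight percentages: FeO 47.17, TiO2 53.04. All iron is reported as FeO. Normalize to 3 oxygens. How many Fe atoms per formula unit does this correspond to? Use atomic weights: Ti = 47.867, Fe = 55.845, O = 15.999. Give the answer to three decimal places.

47.17 wt% FeO ÷ 71.844 g/mol = 0.65656 mol, giving 0.65656 Fe and 0.65656 O.
53.04 wt% TiO2 ÷ 79.865 g/mol = 0.66412 mol, giving 0.66412 Ti and 1.32824 O.
Oxygen sums to 1.98480; scaling by 3/1.98480 = 1.51149 puts the formula on 3 O.
Fe: 0.65656 × 1.51149 = 0.992 atoms per formula unit.

0.992 Fe apfu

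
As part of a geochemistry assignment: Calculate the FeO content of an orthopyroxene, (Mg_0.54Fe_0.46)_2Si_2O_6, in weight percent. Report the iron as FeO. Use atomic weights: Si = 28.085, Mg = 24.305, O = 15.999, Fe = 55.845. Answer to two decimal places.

M((Mg_0.54Fe_0.46)_2Si_2O_6) = 229.791 g/mol; M(FeO) = 71.844 g/mol.
Moles FeO per formula unit = 0.92 Fe ÷ 1 = 0.9200.
FeO fraction = (0.9200 × 71.844) / 229.791 = 66.096/229.791 = 0.2876.

28.76 wt%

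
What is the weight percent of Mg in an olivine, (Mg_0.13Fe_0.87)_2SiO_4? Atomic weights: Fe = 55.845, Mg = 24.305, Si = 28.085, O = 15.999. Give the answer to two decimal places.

3.23 mass %

M((Mg_0.13Fe_0.87)_2SiO_4) = 195.571 g/mol.
Mg contributes 0.26 × 24.305 = 6.319 g per mole.
6.319/195.571 = 0.0323 → 3.23%.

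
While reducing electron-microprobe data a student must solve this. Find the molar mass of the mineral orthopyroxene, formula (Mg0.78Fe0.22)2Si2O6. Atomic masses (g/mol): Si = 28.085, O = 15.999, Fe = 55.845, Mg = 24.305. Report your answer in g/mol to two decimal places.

The formula mass is the sum 1.56·24.305 + 0.44·55.845 + 2·28.085 + 6·15.999.

214.65 g/mol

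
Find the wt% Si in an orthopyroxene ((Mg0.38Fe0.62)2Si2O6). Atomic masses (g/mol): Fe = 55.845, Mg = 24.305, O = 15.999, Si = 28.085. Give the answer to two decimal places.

Molar mass of (Mg0.38Fe0.62)2Si2O6: 0.76×24.305 + 1.24×55.845 + 2×28.085 + 6×15.999 = 239.884 g/mol.
Mass of Si per formula unit: 2 × 28.085 = 56.170 g.
Weight fraction Si = 56.170 / 239.884 = 0.2342.

23.42 mass %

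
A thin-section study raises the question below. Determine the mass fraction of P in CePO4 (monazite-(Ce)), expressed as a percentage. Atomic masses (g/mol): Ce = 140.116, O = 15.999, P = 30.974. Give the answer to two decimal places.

13.18 weight percent

Molar mass of CePO4: 1·140.116 + 1·30.974 + 4·15.999 = 235.086 g/mol.
Mass of P per formula unit: 1 × 30.974 = 30.974 g.
Weight fraction P = 30.974 / 235.086 = 0.1318.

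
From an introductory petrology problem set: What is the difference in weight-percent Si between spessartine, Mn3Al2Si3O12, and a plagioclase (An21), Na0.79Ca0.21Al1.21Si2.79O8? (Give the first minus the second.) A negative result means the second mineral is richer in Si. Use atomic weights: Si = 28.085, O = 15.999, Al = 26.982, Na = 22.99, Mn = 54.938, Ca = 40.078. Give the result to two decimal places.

Si in Mn3Al2Si3O12: molar mass 495.021 g/mol; 3×28.085 = 84.255 g → 17.02 wt%.
Si in Na0.79Ca0.21Al1.21Si2.79O8: molar mass 265.576 g/mol; 2.79×28.085 = 78.357 g → 29.50 wt%.
Difference = 17.02 − 29.50 = -12.48 percentage points.

-12.48 percentage points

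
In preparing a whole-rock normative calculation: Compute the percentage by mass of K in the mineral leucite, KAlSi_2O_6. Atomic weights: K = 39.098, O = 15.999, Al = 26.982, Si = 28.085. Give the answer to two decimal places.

M(KAlSi_2O_6) = 218.244 g/mol.
K contributes 1 × 39.098 = 39.098 g per mole.
39.098/218.244 = 0.1791 → 17.91%.

17.91 wt%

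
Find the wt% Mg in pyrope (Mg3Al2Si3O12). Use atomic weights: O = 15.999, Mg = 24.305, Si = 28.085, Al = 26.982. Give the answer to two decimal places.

18.09 weight percent

Formula mass = 3×24.305 + 2×26.982 + 3×28.085 + 12×15.999 = 403.122 g/mol, of which 72.915 g is Mg.
So Mg makes up 72.915/403.122 = 0.1809 of the mass, i.e. 18.09%.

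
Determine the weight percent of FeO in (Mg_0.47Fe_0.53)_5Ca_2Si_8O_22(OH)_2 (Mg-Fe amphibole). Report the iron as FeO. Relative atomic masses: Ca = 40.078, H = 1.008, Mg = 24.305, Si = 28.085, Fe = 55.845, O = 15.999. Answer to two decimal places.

Molar mass of (Mg_0.47Fe_0.53)_5Ca_2Si_8O_22(OH)_2 = 2.35·24.305 + 2.65·55.845 + 2·40.078 + 8·28.085 + 24·15.999 + 2·1.008 = 895.934 g/mol.
Each formula unit contains 2.65 Fe, equivalent to 2.65/1 = 2.6500 mol FeO.
M(FeO) = 1×55.845 + 1×15.999 = 71.844 g/mol.
Mass of FeO per formula unit = 2.6500 × 71.844 = 190.387 g.
FeO wt% = 190.387 / 895.934 × 100 = 21.25%.

21.25 wt%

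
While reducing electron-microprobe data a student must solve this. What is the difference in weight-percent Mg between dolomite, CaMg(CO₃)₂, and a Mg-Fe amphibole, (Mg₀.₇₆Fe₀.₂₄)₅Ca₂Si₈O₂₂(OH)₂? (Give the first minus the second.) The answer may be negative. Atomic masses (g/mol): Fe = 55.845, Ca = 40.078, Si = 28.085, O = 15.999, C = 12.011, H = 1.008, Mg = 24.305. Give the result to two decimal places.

2.32 percentage points

Mg in CaMg(CO₃)₂: molar mass 184.399 g/mol; 1×24.305 = 24.305 g → 13.18 wt%.
Mg in (Mg₀.₇₆Fe₀.₂₄)₅Ca₂Si₈O₂₂(OH)₂: molar mass 850.201 g/mol; 3.80×24.305 = 92.359 g → 10.86 wt%.
Difference = 13.18 − 10.86 = 2.32 percentage points.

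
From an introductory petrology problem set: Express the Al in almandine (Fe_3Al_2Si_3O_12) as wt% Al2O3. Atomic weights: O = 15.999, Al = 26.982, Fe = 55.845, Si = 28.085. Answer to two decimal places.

M(Fe_3Al_2Si_3O_12) = 497.742 g/mol; M(Al2O3) = 101.961 g/mol.
Moles Al2O3 per formula unit = 2 Al ÷ 2 = 1.0000.
Al2O3 fraction = (1.0000 × 101.961) / 497.742 = 101.961/497.742 = 0.2048.

20.48 wt%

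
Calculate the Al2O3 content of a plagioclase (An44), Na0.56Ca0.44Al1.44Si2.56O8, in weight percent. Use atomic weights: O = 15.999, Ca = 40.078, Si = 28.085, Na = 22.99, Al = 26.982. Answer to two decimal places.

M(Na0.56Ca0.44Al1.44Si2.56O8) = 269.252 g/mol; M(Al2O3) = 101.961 g/mol.
Moles Al2O3 per formula unit = 1.44 Al ÷ 2 = 0.7200.
Al2O3 fraction = (0.7200 × 101.961) / 269.252 = 73.412/269.252 = 0.2727.

27.27 wt%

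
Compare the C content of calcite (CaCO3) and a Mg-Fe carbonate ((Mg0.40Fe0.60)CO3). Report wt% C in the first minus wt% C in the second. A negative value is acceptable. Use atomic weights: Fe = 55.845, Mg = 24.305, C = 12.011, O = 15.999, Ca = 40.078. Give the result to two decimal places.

C in CaCO3: molar mass 100.086 g/mol; 1×12.011 = 12.011 g → 12.00 wt%.
C in (Mg0.40Fe0.60)CO3: molar mass 103.237 g/mol; 1×12.011 = 12.011 g → 11.63 wt%.
Difference = 12.00 − 11.63 = 0.37 percentage points.

0.37 percentage points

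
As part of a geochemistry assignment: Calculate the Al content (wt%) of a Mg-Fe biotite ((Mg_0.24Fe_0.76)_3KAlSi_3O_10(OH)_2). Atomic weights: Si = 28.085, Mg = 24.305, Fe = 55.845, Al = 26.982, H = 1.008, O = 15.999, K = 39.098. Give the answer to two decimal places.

Molar mass of (Mg_0.24Fe_0.76)_3KAlSi_3O_10(OH)_2: 0.72*24.305 + 2.28*55.845 + 1*39.098 + 1*26.982 + 3*28.085 + 12*15.999 + 2*1.008 = 489.165 g/mol.
Mass of Al per formula unit: 1 × 26.982 = 26.982 g.
Weight fraction Al = 26.982 / 489.165 = 0.0552.

5.52 wt%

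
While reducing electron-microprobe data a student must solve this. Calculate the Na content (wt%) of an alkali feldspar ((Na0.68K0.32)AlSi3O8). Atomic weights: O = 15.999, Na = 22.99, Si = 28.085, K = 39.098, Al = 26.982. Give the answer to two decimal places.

Formula mass = 0.68*22.99 + 0.32*39.098 + 1*26.982 + 3*28.085 + 8*15.999 = 267.374 g/mol, of which 15.633 g is Na.
So Na makes up 15.633/267.374 = 0.0585 of the mass, i.e. 5.85%.

5.85 wt%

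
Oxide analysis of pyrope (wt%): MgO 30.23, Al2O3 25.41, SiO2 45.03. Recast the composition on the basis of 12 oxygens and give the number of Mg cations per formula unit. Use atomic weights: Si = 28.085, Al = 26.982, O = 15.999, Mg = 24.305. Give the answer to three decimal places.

3.004 Mg apfu

30.23 wt% MgO ÷ 40.304 g/mol = 0.75005 mol, giving 0.75005 Mg and 0.75005 O.
25.41 wt% Al2O3 ÷ 101.961 g/mol = 0.24921 mol, giving 0.49842 Al and 0.74763 O.
45.03 wt% SiO2 ÷ 60.083 g/mol = 0.74946 mol, giving 0.74946 Si and 1.49892 O.
Oxygen sums to 2.99660; scaling by 12/2.99660 = 4.00454 puts the formula on 12 O.
Mg: 0.75005 × 4.00454 = 3.004 atoms per formula unit.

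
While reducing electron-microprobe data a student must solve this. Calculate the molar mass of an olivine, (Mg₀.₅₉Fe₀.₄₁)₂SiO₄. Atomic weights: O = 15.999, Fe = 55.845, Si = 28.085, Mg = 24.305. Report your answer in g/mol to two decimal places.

M = 1.18×24.305 + 0.82×55.845 + 1×28.085 + 4×15.999

166.55 g/mol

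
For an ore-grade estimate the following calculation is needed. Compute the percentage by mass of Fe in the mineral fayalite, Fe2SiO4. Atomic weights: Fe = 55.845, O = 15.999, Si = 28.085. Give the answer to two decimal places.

54.81 wt%

Molar mass of Fe2SiO4: 2·55.845 + 1·28.085 + 4·15.999 = 203.771 g/mol.
Mass of Fe per formula unit: 2 × 55.845 = 111.690 g.
Weight fraction Fe = 111.690 / 203.771 = 0.5481.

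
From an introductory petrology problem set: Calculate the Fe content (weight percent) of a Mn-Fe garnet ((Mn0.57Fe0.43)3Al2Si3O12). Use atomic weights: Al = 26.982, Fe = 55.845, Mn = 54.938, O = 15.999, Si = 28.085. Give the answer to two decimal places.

14.52 weight percent

Formula mass = 1.71×54.938 + 1.29×55.845 + 2×26.982 + 3×28.085 + 12×15.999 = 496.191 g/mol, of which 72.040 g is Fe.
So Fe makes up 72.040/496.191 = 0.1452 of the mass, i.e. 14.52%.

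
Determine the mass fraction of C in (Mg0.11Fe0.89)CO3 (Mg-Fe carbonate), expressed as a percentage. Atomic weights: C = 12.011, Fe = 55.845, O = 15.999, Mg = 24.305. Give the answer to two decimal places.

10.69 weight percent

Formula mass = 0.11·24.305 + 0.89·55.845 + 1·12.011 + 3·15.999 = 112.384 g/mol, of which 12.011 g is C.
So C makes up 12.011/112.384 = 0.1069 of the mass, i.e. 10.69%.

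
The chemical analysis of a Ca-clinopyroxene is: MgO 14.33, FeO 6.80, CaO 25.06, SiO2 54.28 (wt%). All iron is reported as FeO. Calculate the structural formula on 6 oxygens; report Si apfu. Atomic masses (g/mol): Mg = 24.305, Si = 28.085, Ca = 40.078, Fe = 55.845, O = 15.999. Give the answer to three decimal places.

2.005 Si apfu

MgO: 14.33/40.304 = 0.35555 mol → 0.35555 mol Mg, 0.35555 mol O.
FeO: 6.80/71.844 = 0.09465 mol → 0.09465 mol Fe, 0.09465 mol O.
CaO: 25.06/56.077 = 0.44689 mol → 0.44689 mol Ca, 0.44689 mol O.
SiO2: 54.28/60.083 = 0.90342 mol → 0.90342 mol Si, 1.80684 mol O.
Total oxygen = 2.70393 mol. Normalization factor = 6/2.70393 = 2.21899.
Si per 6 O = 0.90342 × 2.21899 = 2.005.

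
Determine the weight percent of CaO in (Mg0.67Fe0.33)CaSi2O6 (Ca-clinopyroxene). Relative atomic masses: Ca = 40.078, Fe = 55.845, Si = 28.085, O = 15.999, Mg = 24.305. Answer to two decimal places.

24.71 wt%

M((Mg0.67Fe0.33)CaSi2O6) = 226.955 g/mol; M(CaO) = 56.077 g/mol.
Moles CaO per formula unit = 1 Ca ÷ 1 = 1.0000.
CaO fraction = (1.0000 × 56.077) / 226.955 = 56.077/226.955 = 0.2471.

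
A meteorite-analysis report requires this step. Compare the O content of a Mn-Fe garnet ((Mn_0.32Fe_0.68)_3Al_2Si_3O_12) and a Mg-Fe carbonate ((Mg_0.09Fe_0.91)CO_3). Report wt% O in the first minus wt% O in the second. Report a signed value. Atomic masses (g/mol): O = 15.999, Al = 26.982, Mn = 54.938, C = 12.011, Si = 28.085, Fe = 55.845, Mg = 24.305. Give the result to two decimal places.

First mineral: 191.988 g O in 496.871 g formula = 38.64 wt% O.
Second mineral: 47.997 g O in 113.014 g formula = 42.47 wt% O.
38.64% − 42.47% gives a difference of -3.83 percentage points.

-3.83 percentage points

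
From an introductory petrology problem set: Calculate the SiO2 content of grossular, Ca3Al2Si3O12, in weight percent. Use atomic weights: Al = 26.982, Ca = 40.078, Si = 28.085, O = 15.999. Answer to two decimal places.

40.02 wt%

Molar mass of Ca3Al2Si3O12 = 3*40.078 + 2*26.982 + 3*28.085 + 12*15.999 = 450.441 g/mol.
Each formula unit contains 3 Si, equivalent to 3/1 = 3.0000 mol SiO2.
M(SiO2) = 1×28.085 + 2×15.999 = 60.083 g/mol.
Mass of SiO2 per formula unit = 3.0000 × 60.083 = 180.249 g.
SiO2 wt% = 180.249 / 450.441 × 100 = 40.02%.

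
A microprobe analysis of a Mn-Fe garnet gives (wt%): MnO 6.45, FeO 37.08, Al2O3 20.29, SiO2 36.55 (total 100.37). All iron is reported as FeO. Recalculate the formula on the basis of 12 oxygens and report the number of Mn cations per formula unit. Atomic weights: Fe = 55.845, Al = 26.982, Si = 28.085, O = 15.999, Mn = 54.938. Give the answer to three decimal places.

MnO: 6.45/70.937 = 0.09093 mol → 0.09093 mol Mn, 0.09093 mol O.
FeO: 37.08/71.844 = 0.51612 mol → 0.51612 mol Fe, 0.51612 mol O.
Al2O3: 20.29/101.961 = 0.19900 mol → 0.39800 mol Al, 0.59700 mol O.
SiO2: 36.55/60.083 = 0.60833 mol → 0.60833 mol Si, 1.21666 mol O.
Total oxygen = 2.42071 mol. Normalization factor = 12/2.42071 = 4.95722.
Mn per 12 O = 0.09093 × 4.95722 = 0.451.

0.451 Mn apfu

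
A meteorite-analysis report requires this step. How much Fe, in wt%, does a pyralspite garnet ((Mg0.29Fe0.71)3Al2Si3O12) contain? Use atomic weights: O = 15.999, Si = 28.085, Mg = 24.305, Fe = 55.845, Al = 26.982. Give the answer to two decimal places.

25.29 wt%

Formula mass = 0.87*24.305 + 2.13*55.845 + 2*26.982 + 3*28.085 + 12*15.999 = 470.302 g/mol, of which 118.950 g is Fe.
So Fe makes up 118.950/470.302 = 0.2529 of the mass, i.e. 25.29%.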